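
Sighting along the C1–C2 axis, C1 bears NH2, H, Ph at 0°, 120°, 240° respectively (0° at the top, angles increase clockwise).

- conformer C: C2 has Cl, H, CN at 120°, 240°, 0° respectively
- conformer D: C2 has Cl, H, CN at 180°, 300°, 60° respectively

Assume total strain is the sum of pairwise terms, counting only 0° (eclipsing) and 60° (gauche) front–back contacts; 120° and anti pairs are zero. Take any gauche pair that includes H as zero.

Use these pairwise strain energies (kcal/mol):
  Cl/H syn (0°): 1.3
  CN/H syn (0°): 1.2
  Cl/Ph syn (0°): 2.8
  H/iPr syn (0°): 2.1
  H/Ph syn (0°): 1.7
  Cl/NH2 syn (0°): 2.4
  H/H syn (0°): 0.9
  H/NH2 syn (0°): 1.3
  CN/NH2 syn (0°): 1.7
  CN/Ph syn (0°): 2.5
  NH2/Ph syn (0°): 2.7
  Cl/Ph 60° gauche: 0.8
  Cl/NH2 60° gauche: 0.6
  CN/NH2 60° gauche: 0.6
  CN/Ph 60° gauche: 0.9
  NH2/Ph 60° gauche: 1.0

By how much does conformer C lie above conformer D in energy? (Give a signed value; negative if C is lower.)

C (eclipsed): NH2(0°)/CN(0°) eclipsed 1.7; H(120°)/Cl(120°) eclipsed 1.3; Ph(240°)/H(240°) eclipsed 1.7 → 4.7 kcal/mol.
D (staggered): NH2(0°)/CN(60°) gauche 0.6; Ph(240°)/Cl(180°) gauche 0.8 → 1.4 kcal/mol.
E(C) − E(D) = 4.7 − 1.4 = +3.3 kcal/mol.

+3.3 kcal/mol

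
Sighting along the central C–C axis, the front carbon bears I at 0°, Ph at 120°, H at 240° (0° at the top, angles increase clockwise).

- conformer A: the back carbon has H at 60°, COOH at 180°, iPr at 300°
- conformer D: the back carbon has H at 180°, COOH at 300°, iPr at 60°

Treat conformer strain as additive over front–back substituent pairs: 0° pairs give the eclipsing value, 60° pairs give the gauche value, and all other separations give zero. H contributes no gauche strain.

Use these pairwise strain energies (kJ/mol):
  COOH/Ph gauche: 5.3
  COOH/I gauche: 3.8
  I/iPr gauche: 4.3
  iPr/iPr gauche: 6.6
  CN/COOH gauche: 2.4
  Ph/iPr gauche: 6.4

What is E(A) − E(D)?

-4.9 kJ/mol

A (staggered): I–iPr gauche, Ph–COOH gauche; 4.3 + 5.3 = 9.6 kJ/mol.
D (staggered): I–COOH gauche, I–iPr gauche, Ph–iPr gauche; 3.8 + 4.3 + 6.4 = 14.5 kJ/mol.
E(A) − E(D) = 9.6 − 14.5 = -4.9 kJ/mol.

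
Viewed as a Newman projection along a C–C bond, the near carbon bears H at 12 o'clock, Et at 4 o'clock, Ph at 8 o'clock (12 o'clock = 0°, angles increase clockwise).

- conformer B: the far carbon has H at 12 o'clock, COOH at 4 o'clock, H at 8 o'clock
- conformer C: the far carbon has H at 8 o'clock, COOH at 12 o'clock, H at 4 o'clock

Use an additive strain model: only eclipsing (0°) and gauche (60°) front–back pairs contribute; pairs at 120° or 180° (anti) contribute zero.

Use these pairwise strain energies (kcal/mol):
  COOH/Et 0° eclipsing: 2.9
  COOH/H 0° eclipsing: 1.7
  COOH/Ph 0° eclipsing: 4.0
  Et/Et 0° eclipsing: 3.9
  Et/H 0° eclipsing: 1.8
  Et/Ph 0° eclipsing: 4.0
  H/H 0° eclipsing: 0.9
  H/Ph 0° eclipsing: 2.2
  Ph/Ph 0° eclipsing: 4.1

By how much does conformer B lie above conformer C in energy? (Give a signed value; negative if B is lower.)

B (eclipsed): H(0°)/H(0°) eclipsed 0.9; Et(120°)/COOH(120°) eclipsed 2.9; Ph(240°)/H(240°) eclipsed 2.2 → 6.0 kcal/mol.
C (eclipsed): H(0°)/COOH(0°) eclipsed 1.7; Et(120°)/H(120°) eclipsed 1.8; Ph(240°)/H(240°) eclipsed 2.2 → 5.7 kcal/mol.
E(B) − E(C) = 6.0 − 5.7 = +0.3 kcal/mol.

+0.3 kcal/mol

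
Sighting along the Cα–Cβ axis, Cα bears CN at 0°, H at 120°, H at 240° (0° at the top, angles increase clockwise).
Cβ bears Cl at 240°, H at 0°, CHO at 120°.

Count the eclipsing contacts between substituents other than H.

0

Every eclipsing pair involves H, so the count is 0.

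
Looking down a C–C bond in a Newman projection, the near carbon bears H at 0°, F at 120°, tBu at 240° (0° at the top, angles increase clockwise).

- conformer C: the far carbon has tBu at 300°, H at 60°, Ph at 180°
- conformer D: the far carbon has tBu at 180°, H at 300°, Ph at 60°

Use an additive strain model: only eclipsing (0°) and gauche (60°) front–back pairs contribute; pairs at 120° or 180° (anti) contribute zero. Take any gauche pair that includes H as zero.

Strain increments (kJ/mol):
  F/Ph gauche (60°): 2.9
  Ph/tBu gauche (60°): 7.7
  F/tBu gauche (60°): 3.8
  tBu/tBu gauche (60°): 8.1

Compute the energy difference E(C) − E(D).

+3.9 kJ/mol

C (staggered): F–Ph gauche, tBu–tBu gauche, tBu–Ph gauche; 2.9 + 8.1 + 7.7 = 18.7 kJ/mol.
D (staggered): F–tBu gauche, F–Ph gauche, tBu–tBu gauche; 3.8 + 2.9 + 8.1 = 14.8 kJ/mol.
E(C) − E(D) = 18.7 − 14.8 = +3.9 kJ/mol.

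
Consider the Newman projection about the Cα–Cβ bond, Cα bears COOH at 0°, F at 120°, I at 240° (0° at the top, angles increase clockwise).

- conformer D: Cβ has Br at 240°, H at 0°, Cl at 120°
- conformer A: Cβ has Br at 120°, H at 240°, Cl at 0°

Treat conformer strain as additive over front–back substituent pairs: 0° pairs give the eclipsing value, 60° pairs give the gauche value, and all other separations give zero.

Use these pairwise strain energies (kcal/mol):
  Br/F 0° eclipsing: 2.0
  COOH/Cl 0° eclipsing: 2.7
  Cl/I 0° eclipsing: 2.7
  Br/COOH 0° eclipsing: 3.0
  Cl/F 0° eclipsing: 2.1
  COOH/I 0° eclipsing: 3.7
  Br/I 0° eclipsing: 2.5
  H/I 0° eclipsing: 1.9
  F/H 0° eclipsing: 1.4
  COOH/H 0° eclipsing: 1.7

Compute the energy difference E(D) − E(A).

D (eclipsed): COOH(0°)/H(0°) eclipsed 1.7; F(120°)/Cl(120°) eclipsed 2.1; I(240°)/Br(240°) eclipsed 2.5 → 6.3 kcal/mol.
A (eclipsed): COOH(0°)/Cl(0°) eclipsed 2.7; F(120°)/Br(120°) eclipsed 2.0; I(240°)/H(240°) eclipsed 1.9 → 6.6 kcal/mol.
E(D) − E(A) = 6.3 − 6.6 = -0.3 kcal/mol.

-0.3 kcal/mol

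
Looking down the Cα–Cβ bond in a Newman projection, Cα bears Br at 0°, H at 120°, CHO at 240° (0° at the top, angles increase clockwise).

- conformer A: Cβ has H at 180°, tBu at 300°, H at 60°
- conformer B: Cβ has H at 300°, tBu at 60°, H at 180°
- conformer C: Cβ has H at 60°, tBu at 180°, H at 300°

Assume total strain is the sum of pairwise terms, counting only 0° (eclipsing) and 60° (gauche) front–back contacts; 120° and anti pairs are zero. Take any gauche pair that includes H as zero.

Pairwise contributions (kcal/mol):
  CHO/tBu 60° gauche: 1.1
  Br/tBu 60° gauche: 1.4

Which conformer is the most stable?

A is staggered. Br at 0° is gauche with tBu at 300° (1.4); CHO at 240° is gauche with tBu at 300° (1.1). Total 2.5 kcal/mol.
B is staggered. Br at 0° is gauche with tBu at 60° (1.4). Total 1.4 kcal/mol.
C is staggered. CHO at 240° is gauche with tBu at 180° (1.1). Total 1.1 kcal/mol.
C has the lowest total (1.1 kcal/mol).

C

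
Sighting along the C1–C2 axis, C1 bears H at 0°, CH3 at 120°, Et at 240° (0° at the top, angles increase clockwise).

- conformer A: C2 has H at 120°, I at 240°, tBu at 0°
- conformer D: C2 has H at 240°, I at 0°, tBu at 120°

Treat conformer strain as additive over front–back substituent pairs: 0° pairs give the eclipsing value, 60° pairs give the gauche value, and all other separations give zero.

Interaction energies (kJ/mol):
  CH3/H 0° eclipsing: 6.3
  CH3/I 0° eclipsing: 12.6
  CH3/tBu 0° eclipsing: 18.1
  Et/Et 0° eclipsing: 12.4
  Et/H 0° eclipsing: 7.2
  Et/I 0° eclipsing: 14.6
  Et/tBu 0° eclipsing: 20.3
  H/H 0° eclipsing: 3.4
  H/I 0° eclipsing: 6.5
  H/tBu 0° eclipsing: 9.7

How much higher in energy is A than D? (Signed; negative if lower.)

A (eclipsed): H–tBu eclipsed, CH3–H eclipsed, Et–I eclipsed; 9.7 + 6.3 + 14.6 = 30.6 kJ/mol.
D (eclipsed): H–I eclipsed, CH3–tBu eclipsed, Et–H eclipsed; 6.5 + 18.1 + 7.2 = 31.8 kJ/mol.
E(A) − E(D) = 30.6 − 31.8 = -1.2 kJ/mol.

-1.2 kJ/mol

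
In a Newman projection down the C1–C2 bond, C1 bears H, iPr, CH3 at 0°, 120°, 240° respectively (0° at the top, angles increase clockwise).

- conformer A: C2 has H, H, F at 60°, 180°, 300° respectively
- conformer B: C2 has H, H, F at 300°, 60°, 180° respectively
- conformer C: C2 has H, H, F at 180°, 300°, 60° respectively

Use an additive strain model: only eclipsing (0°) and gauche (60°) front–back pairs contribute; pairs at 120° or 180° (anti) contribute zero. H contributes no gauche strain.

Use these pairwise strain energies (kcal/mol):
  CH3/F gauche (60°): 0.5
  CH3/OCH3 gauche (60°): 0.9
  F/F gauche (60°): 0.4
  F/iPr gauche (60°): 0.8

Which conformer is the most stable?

A (staggered): CH3(240°)/F(300°) gauche 0.5 → 0.5 kcal/mol.
B (staggered): iPr(120°)/F(180°) gauche 0.8; CH3(240°)/F(180°) gauche 0.5 → 1.3 kcal/mol.
C (staggered): iPr(120°)/F(60°) gauche 0.8 → 0.8 kcal/mol.
A has the lowest total (0.5 kcal/mol).

A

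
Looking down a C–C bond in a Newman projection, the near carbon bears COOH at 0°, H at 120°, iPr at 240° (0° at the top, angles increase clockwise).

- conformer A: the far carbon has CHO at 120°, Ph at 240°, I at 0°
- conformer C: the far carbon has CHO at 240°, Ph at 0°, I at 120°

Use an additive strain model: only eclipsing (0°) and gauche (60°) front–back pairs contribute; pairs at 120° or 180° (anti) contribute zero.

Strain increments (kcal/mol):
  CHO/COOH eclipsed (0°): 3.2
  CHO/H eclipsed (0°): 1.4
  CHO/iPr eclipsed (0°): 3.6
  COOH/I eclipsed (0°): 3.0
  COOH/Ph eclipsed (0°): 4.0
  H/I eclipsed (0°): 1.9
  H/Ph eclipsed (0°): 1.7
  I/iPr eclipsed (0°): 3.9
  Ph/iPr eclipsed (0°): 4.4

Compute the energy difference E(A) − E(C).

A is eclipsed. COOH at 0° is eclipsed with I at 0° (3.0); H at 120° is eclipsed with CHO at 120° (1.4); iPr at 240° is eclipsed with Ph at 240° (4.4). Total 8.8 kcal/mol.
C is eclipsed. COOH at 0° is eclipsed with Ph at 0° (4.0); H at 120° is eclipsed with I at 120° (1.9); iPr at 240° is eclipsed with CHO at 240° (3.6). Total 9.5 kcal/mol.
E(A) − E(C) = 8.8 − 9.5 = -0.7 kcal/mol.

-0.7 kcal/mol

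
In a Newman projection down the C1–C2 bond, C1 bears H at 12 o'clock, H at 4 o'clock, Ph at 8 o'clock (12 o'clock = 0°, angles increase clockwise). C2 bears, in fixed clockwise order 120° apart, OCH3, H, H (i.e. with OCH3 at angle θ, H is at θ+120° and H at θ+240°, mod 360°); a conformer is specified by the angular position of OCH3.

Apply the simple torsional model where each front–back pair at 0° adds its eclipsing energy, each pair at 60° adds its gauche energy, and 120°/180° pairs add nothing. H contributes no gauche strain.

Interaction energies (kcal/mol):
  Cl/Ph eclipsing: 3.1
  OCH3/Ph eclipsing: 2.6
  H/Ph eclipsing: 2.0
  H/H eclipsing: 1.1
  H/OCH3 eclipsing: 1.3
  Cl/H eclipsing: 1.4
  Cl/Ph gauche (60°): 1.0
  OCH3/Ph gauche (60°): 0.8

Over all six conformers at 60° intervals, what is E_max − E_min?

4.8 kcal/mol

OCH3 at 0° is eclipsed. H at 0° is eclipsed with OCH3 at 0° (1.3); H at 120° is eclipsed with H at 120° (1.1); Ph at 240° is eclipsed with H at 240° (2.0). Total 4.4 kcal/mol.
OCH3 at 60° (staggered): no non-H gauche contacts → 0.0 kcal/mol.
OCH3 at 120° is eclipsed. H at 0° is eclipsed with H at 0° (1.1); H at 120° is eclipsed with OCH3 at 120° (1.3); Ph at 240° is eclipsed with H at 240° (2.0). Total 4.4 kcal/mol.
OCH3 at 180° is staggered. Ph at 240° is gauche with OCH3 at 180° (0.8). Total 0.8 kcal/mol.
OCH3 at 240° is eclipsed. H at 0° is eclipsed with H at 0° (1.1); H at 120° is eclipsed with H at 120° (1.1); Ph at 240° is eclipsed with OCH3 at 240° (2.6). Total 4.8 kcal/mol.
OCH3 at 300° is staggered. Ph at 240° is gauche with OCH3 at 300° (0.8). Total 0.8 kcal/mol.
Max at 240° (4.8 kcal/mol), min at 60° (0.0 kcal/mol); barrier = 4.8 kcal/mol.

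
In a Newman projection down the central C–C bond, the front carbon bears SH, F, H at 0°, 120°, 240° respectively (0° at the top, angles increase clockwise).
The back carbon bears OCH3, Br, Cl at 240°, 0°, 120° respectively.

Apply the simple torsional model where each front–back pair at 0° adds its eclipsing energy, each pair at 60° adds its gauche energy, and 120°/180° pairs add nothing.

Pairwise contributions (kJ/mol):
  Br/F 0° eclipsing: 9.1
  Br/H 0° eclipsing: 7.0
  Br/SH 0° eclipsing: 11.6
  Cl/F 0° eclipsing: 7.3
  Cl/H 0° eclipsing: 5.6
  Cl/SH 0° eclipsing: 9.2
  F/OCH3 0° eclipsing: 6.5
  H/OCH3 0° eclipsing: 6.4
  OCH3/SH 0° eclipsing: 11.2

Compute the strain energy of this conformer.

This conformer (eclipsed): SH–Br eclipsed, F–Cl eclipsed, H–OCH3 eclipsed; 11.6 + 7.3 + 6.4 = 25.3 kJ/mol.

25.3 kJ/mol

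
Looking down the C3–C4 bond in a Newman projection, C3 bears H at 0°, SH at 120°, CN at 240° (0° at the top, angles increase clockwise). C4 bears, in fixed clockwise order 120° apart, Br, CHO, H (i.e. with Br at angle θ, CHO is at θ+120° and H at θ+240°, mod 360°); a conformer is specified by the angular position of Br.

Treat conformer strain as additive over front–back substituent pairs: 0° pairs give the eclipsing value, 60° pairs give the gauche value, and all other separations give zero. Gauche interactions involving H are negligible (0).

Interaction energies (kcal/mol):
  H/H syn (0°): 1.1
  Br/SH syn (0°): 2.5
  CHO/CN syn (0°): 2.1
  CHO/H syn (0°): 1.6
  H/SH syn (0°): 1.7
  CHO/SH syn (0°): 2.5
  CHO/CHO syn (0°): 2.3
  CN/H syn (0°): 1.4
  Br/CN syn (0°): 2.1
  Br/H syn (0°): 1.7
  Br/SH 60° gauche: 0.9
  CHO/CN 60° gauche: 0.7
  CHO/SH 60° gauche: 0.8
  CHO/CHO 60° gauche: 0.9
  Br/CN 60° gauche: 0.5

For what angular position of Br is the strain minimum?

300°

Br at 0° (eclipsed): H–Br eclipsed, SH–CHO eclipsed, CN–H eclipsed; 1.7 + 2.5 + 1.4 = 5.6 kcal/mol.
Br at 60° (staggered): SH–Br gauche, SH–CHO gauche, CN–CHO gauche; 0.9 + 0.8 + 0.7 = 2.4 kcal/mol.
Br at 120° (eclipsed): H–H eclipsed, SH–Br eclipsed, CN–CHO eclipsed; 1.1 + 2.5 + 2.1 = 5.7 kcal/mol.
Br at 180° (staggered): SH–Br gauche, CN–Br gauche, CN–CHO gauche; 0.9 + 0.5 + 0.7 = 2.1 kcal/mol.
Br at 240° (eclipsed): H–CHO eclipsed, SH–H eclipsed, CN–Br eclipsed; 1.6 + 1.7 + 2.1 = 5.4 kcal/mol.
Br at 300° (staggered): SH–CHO gauche, CN–Br gauche; 0.8 + 0.5 = 1.3 kcal/mol.
The minimum (1.3 kcal/mol) occurs with Br at 300°.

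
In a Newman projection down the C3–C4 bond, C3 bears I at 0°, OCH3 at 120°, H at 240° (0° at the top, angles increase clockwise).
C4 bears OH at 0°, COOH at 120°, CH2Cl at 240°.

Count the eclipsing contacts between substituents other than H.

Non-H eclipsing pairs: I(0°)/OH(0°); OCH3(120°)/COOH(120°) — 2 interactions.

2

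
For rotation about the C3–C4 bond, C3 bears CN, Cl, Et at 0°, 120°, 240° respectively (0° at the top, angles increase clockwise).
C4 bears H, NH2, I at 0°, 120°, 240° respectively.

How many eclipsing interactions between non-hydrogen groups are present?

2

Non-H eclipsing pairs: Cl(120°)/NH2(120°); Et(240°)/I(240°) — 2 interactions.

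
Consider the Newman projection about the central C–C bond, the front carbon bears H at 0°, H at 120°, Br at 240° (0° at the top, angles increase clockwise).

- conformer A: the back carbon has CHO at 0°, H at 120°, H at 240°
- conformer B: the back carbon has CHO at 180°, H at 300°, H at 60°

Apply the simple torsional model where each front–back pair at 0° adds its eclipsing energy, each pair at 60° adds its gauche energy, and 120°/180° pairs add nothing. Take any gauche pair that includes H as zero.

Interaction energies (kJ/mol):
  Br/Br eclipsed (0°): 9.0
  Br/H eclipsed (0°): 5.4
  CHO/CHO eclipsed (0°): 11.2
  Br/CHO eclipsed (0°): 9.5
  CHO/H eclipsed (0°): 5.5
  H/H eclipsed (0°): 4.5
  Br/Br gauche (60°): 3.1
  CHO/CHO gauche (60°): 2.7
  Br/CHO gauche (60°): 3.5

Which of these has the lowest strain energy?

B

A is eclipsed. H at 0° is eclipsed with CHO at 0° (5.5); H at 120° is eclipsed with H at 120° (4.5); Br at 240° is eclipsed with H at 240° (5.4). Total 15.4 kJ/mol.
B is staggered. Br at 240° is gauche with CHO at 180° (3.5). Total 3.5 kJ/mol.
B has the lowest total (3.5 kJ/mol).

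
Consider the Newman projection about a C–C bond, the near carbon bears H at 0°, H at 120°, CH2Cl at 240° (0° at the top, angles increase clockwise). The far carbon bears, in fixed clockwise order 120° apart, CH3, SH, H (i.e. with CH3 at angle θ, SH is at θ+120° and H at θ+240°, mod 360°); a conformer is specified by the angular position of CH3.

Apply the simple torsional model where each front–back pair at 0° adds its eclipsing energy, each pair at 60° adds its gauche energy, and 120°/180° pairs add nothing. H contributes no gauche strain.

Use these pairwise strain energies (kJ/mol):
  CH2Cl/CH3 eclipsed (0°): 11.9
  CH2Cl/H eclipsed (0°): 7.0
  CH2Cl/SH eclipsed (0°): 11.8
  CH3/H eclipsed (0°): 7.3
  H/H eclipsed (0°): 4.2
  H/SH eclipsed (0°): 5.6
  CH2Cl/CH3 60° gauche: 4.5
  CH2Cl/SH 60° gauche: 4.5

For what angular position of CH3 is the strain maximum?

CH3 at 0° is eclipsed. H at 0° is eclipsed with CH3 at 0° (7.3); H at 120° is eclipsed with SH at 120° (5.6); CH2Cl at 240° is eclipsed with H at 240° (7.0). Total 19.9 kJ/mol.
CH3 at 60° is staggered. CH2Cl at 240° is gauche with SH at 180° (4.5). Total 4.5 kJ/mol.
CH3 at 120° is eclipsed. H at 0° is eclipsed with H at 0° (4.2); H at 120° is eclipsed with CH3 at 120° (7.3); CH2Cl at 240° is eclipsed with SH at 240° (11.8). Total 23.3 kJ/mol.
CH3 at 180° is staggered. CH2Cl at 240° is gauche with CH3 at 180° (4.5); CH2Cl at 240° is gauche with SH at 300° (4.5). Total 9.0 kJ/mol.
CH3 at 240° is eclipsed. H at 0° is eclipsed with SH at 0° (5.6); H at 120° is eclipsed with H at 120° (4.2); CH2Cl at 240° is eclipsed with CH3 at 240° (11.9). Total 21.7 kJ/mol.
CH3 at 300° is staggered. CH2Cl at 240° is gauche with CH3 at 300° (4.5). Total 4.5 kJ/mol.
The maximum (23.3 kJ/mol) occurs with CH3 at 120°.

120°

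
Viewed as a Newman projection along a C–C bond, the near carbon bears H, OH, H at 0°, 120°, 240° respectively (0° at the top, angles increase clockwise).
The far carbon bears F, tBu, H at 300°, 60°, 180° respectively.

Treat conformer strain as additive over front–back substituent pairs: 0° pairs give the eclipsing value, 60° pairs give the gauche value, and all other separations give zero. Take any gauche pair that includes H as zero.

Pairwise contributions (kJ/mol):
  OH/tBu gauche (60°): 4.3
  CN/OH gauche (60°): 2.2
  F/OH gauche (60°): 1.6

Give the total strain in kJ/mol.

4.3 kJ/mol

This conformer is staggered. OH at 120° is gauche with tBu at 60° (4.3). Total 4.3 kJ/mol.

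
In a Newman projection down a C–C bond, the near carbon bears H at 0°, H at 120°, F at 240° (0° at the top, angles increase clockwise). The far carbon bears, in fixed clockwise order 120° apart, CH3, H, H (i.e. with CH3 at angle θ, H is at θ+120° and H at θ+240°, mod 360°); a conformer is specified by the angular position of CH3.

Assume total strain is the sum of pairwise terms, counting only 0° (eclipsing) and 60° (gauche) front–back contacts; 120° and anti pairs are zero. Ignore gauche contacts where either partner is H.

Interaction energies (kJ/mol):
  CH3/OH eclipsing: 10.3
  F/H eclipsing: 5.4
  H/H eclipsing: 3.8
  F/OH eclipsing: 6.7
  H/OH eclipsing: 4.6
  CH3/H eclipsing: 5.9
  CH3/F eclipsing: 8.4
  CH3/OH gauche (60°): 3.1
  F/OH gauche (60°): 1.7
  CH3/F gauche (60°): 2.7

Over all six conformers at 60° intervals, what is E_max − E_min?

16.0 kJ/mol

CH3 at 0° (eclipsed): H(0°)/CH3(0°) eclipsed 5.9; H(120°)/H(120°) eclipsed 3.8; F(240°)/H(240°) eclipsed 5.4 → 15.1 kJ/mol.
CH3 at 60° (staggered): no non-H gauche contacts → 0.0 kJ/mol.
CH3 at 120° (eclipsed): H(0°)/H(0°) eclipsed 3.8; H(120°)/CH3(120°) eclipsed 5.9; F(240°)/H(240°) eclipsed 5.4 → 15.1 kJ/mol.
CH3 at 180° (staggered): F(240°)/CH3(180°) gauche 2.7 → 2.7 kJ/mol.
CH3 at 240° (eclipsed): H(0°)/H(0°) eclipsed 3.8; H(120°)/H(120°) eclipsed 3.8; F(240°)/CH3(240°) eclipsed 8.4 → 16.0 kJ/mol.
CH3 at 300° (staggered): F(240°)/CH3(300°) gauche 2.7 → 2.7 kJ/mol.
Max at 240° (16.0 kJ/mol), min at 60° (0.0 kJ/mol); barrier = 16.0 kJ/mol.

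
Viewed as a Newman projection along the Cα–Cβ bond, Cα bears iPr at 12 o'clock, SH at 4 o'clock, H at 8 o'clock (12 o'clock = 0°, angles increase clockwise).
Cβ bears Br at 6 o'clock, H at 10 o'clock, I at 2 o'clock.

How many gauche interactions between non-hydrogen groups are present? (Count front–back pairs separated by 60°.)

Non-H gauche pairs: iPr(0°)/I(60°); SH(120°)/Br(180°); SH(120°)/I(60°) — 3 interactions.

3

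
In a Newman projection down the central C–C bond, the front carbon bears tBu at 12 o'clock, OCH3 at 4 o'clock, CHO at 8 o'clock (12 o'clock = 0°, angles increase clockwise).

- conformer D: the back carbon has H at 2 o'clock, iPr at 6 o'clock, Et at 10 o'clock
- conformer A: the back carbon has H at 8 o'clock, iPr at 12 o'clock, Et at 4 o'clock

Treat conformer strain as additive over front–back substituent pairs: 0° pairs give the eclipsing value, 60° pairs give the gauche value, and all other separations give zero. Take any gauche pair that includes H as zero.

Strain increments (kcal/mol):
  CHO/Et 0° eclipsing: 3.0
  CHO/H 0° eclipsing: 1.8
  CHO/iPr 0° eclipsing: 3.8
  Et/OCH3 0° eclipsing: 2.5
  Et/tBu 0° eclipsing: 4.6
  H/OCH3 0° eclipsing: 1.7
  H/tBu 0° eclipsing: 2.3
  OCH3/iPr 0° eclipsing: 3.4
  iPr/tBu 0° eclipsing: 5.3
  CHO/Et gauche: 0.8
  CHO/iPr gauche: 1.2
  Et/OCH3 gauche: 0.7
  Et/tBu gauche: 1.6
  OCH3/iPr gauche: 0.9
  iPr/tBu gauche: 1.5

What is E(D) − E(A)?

-5.1 kcal/mol

D (staggered): tBu(0°)/Et(300°) gauche 1.6; OCH3(120°)/iPr(180°) gauche 0.9; CHO(240°)/iPr(180°) gauche 1.2; CHO(240°)/Et(300°) gauche 0.8 → 4.5 kcal/mol.
A (eclipsed): tBu(0°)/iPr(0°) eclipsed 5.3; OCH3(120°)/Et(120°) eclipsed 2.5; CHO(240°)/H(240°) eclipsed 1.8 → 9.6 kcal/mol.
E(D) − E(A) = 4.5 − 9.6 = -5.1 kcal/mol.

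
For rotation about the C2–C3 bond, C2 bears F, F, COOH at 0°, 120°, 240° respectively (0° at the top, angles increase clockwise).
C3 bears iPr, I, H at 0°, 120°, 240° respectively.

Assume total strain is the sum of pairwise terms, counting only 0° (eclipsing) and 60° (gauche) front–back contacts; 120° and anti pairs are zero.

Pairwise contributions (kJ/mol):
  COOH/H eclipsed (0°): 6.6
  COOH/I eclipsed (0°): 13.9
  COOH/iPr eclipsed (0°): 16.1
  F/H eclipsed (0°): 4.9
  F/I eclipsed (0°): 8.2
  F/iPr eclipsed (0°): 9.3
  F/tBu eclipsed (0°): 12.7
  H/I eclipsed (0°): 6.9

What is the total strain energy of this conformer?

This conformer is eclipsed. F at 0° is eclipsed with iPr at 0° (9.3); F at 120° is eclipsed with I at 120° (8.2); COOH at 240° is eclipsed with H at 240° (6.6). Total 24.1 kJ/mol.

24.1 kJ/mol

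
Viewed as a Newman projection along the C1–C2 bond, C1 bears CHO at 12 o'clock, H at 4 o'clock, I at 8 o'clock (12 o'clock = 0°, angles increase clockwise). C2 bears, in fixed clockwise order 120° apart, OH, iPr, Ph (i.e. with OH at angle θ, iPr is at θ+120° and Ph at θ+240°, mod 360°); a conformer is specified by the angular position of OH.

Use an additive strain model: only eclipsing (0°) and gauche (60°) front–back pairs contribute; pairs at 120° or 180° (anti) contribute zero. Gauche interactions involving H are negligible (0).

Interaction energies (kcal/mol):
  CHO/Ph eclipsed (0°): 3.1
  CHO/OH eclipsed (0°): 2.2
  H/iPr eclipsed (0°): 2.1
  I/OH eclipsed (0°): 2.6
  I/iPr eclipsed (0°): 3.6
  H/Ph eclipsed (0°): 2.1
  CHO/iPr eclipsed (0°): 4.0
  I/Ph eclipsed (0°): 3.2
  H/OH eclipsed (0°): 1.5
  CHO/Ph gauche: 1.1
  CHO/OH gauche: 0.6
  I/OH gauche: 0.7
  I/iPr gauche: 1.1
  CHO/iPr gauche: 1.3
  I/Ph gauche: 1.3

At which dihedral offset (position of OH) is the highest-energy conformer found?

OH at 0° is eclipsed. CHO at 0° is eclipsed with OH at 0° (2.2); H at 120° is eclipsed with iPr at 120° (2.1); I at 240° is eclipsed with Ph at 240° (3.2). Total 7.5 kcal/mol.
OH at 60° is staggered. CHO at 0° is gauche with OH at 60° (0.6); CHO at 0° is gauche with Ph at 300° (1.1); I at 240° is gauche with iPr at 180° (1.1); I at 240° is gauche with Ph at 300° (1.3). Total 4.1 kcal/mol.
OH at 120° is eclipsed. CHO at 0° is eclipsed with Ph at 0° (3.1); H at 120° is eclipsed with OH at 120° (1.5); I at 240° is eclipsed with iPr at 240° (3.6). Total 8.2 kcal/mol.
OH at 180° is staggered. CHO at 0° is gauche with iPr at 300° (1.3); CHO at 0° is gauche with Ph at 60° (1.1); I at 240° is gauche with OH at 180° (0.7); I at 240° is gauche with iPr at 300° (1.1). Total 4.2 kcal/mol.
OH at 240° is eclipsed. CHO at 0° is eclipsed with iPr at 0° (4.0); H at 120° is eclipsed with Ph at 120° (2.1); I at 240° is eclipsed with OH at 240° (2.6). Total 8.7 kcal/mol.
OH at 300° is staggered. CHO at 0° is gauche with OH at 300° (0.6); CHO at 0° is gauche with iPr at 60° (1.3); I at 240° is gauche with OH at 300° (0.7); I at 240° is gauche with Ph at 180° (1.3). Total 3.9 kcal/mol.
The maximum (8.7 kcal/mol) occurs with OH at 240°.

240°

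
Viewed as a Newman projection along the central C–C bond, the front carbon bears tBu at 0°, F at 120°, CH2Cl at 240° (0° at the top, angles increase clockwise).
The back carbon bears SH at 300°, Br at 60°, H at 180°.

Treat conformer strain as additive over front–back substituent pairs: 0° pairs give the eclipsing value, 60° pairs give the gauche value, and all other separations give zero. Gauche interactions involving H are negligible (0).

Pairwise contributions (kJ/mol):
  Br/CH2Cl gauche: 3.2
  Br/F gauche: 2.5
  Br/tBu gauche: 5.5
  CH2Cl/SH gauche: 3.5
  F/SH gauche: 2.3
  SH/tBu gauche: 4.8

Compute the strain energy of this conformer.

This conformer is staggered. tBu at 0° is gauche with SH at 300° (4.8); tBu at 0° is gauche with Br at 60° (5.5); F at 120° is gauche with Br at 60° (2.5); CH2Cl at 240° is gauche with SH at 300° (3.5). Total 16.3 kJ/mol.

16.3 kJ/mol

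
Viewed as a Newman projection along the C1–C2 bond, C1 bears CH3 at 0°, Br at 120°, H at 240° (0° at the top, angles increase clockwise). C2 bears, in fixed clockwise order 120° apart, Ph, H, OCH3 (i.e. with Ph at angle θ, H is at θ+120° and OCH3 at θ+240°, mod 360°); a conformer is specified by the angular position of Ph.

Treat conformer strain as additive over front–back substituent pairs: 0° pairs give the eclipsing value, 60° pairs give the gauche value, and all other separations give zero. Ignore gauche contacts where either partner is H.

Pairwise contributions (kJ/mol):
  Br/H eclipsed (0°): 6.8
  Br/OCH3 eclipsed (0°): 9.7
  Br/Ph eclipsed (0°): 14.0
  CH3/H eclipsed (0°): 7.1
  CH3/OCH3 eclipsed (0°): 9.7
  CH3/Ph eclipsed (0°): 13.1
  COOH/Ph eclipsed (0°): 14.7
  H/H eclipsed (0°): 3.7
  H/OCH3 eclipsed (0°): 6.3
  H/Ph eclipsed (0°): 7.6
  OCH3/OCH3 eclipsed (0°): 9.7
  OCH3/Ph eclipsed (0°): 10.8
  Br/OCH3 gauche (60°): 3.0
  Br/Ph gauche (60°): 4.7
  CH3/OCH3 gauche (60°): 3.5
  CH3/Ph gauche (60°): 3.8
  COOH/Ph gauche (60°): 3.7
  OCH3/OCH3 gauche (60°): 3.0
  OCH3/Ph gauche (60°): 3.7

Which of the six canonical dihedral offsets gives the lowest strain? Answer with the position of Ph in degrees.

Ph at 0° (eclipsed): CH3–Ph eclipsed, Br–H eclipsed, H–OCH3 eclipsed; 13.1 + 6.8 + 6.3 = 26.2 kJ/mol.
Ph at 60° (staggered): CH3–Ph gauche, CH3–OCH3 gauche, Br–Ph gauche; 3.8 + 3.5 + 4.7 = 12.0 kJ/mol.
Ph at 120° (eclipsed): CH3–OCH3 eclipsed, Br–Ph eclipsed, H–H eclipsed; 9.7 + 14.0 + 3.7 = 27.4 kJ/mol.
Ph at 180° (staggered): CH3–OCH3 gauche, Br–Ph gauche, Br–OCH3 gauche; 3.5 + 4.7 + 3.0 = 11.2 kJ/mol.
Ph at 240° (eclipsed): CH3–H eclipsed, Br–OCH3 eclipsed, H–Ph eclipsed; 7.1 + 9.7 + 7.6 = 24.4 kJ/mol.
Ph at 300° (staggered): CH3–Ph gauche, Br–OCH3 gauche; 3.8 + 3.0 = 6.8 kJ/mol.
The minimum (6.8 kJ/mol) occurs with Ph at 300°.

300°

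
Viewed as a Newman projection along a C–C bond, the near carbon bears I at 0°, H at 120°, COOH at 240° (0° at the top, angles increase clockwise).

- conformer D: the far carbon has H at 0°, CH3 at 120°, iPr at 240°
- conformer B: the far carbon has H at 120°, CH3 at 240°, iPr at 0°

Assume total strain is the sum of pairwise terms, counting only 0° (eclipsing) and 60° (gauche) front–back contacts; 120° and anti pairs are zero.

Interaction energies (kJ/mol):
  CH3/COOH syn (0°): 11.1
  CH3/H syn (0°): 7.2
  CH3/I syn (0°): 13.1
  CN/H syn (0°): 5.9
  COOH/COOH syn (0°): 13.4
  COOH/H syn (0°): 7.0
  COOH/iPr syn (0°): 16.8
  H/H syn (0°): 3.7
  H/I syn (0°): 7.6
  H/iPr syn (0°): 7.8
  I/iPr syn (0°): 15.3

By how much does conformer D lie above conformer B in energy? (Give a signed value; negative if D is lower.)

+1.5 kJ/mol

D (eclipsed): I(0°)/H(0°) eclipsed 7.6; H(120°)/CH3(120°) eclipsed 7.2; COOH(240°)/iPr(240°) eclipsed 16.8 → 31.6 kJ/mol.
B (eclipsed): I(0°)/iPr(0°) eclipsed 15.3; H(120°)/H(120°) eclipsed 3.7; COOH(240°)/CH3(240°) eclipsed 11.1 → 30.1 kJ/mol.
E(D) − E(B) = 31.6 − 30.1 = +1.5 kJ/mol.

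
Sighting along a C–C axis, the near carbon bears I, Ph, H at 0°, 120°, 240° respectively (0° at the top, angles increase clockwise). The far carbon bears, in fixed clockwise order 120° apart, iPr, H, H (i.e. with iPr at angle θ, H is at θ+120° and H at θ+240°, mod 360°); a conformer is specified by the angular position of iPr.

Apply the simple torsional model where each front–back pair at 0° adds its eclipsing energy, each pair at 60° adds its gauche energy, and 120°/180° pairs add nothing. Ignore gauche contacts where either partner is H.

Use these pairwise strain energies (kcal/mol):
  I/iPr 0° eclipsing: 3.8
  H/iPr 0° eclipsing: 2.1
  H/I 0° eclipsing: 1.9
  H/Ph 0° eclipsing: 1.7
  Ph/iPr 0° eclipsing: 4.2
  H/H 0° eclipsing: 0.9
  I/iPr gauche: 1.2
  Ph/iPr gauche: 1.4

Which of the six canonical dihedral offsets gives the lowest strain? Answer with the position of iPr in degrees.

iPr at 0° (eclipsed): I–iPr eclipsed, Ph–H eclipsed, H–H eclipsed; 3.8 + 1.7 + 0.9 = 6.4 kcal/mol.
iPr at 60° (staggered): I–iPr gauche, Ph–iPr gauche; 1.2 + 1.4 = 2.6 kcal/mol.
iPr at 120° (eclipsed): I–H eclipsed, Ph–iPr eclipsed, H–H eclipsed; 1.9 + 4.2 + 0.9 = 7.0 kcal/mol.
iPr at 180° (staggered): Ph–iPr gauche; 1.4 = 1.4 kcal/mol.
iPr at 240° (eclipsed): I–H eclipsed, Ph–H eclipsed, H–iPr eclipsed; 1.9 + 1.7 + 2.1 = 5.7 kcal/mol.
iPr at 300° (staggered): I–iPr gauche; 1.2 = 1.2 kcal/mol.
The minimum (1.2 kcal/mol) occurs with iPr at 300°.

300°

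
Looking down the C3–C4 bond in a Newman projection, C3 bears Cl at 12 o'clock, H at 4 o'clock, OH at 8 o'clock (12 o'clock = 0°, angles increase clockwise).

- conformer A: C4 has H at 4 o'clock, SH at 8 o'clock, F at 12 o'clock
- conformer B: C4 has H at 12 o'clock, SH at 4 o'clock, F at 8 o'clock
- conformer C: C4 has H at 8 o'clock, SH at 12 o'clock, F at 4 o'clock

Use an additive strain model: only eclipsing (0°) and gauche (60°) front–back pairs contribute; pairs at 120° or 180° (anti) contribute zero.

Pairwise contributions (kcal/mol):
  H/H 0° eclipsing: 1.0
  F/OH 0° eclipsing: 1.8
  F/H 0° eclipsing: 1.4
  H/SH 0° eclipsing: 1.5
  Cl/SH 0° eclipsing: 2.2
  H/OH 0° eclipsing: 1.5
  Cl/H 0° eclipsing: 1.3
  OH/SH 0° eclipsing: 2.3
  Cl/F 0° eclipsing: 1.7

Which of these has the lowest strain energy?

A (eclipsed): Cl(0°)/F(0°) eclipsed 1.7; H(120°)/H(120°) eclipsed 1.0; OH(240°)/SH(240°) eclipsed 2.3 → 5.0 kcal/mol.
B (eclipsed): Cl(0°)/H(0°) eclipsed 1.3; H(120°)/SH(120°) eclipsed 1.5; OH(240°)/F(240°) eclipsed 1.8 → 4.6 kcal/mol.
C (eclipsed): Cl(0°)/SH(0°) eclipsed 2.2; H(120°)/F(120°) eclipsed 1.4; OH(240°)/H(240°) eclipsed 1.5 → 5.1 kcal/mol.
B has the lowest total (4.6 kcal/mol).

B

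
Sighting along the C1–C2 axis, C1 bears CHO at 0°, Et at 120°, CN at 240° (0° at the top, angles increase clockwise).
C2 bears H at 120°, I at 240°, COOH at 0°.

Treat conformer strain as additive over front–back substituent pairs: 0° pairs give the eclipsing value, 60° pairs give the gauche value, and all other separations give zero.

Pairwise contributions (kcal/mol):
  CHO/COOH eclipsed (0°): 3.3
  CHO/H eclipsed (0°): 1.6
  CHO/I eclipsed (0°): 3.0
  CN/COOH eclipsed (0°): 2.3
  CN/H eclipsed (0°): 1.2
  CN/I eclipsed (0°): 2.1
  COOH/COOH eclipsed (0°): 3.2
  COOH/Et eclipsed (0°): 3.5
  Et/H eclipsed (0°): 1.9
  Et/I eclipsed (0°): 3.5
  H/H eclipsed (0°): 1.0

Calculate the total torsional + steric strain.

7.3 kcal/mol

This conformer (eclipsed): CHO(0°)/COOH(0°) eclipsed 3.3; Et(120°)/H(120°) eclipsed 1.9; CN(240°)/I(240°) eclipsed 2.1 → 7.3 kcal/mol.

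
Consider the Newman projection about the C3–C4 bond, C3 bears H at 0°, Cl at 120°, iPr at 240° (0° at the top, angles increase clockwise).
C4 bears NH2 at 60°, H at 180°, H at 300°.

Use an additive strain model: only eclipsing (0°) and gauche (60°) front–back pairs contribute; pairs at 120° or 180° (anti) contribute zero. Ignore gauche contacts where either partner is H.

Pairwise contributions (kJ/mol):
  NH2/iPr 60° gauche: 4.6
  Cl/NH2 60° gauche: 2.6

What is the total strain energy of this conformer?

2.6 kJ/mol

This conformer (staggered): Cl–NH2 gauche; 2.6 = 2.6 kJ/mol.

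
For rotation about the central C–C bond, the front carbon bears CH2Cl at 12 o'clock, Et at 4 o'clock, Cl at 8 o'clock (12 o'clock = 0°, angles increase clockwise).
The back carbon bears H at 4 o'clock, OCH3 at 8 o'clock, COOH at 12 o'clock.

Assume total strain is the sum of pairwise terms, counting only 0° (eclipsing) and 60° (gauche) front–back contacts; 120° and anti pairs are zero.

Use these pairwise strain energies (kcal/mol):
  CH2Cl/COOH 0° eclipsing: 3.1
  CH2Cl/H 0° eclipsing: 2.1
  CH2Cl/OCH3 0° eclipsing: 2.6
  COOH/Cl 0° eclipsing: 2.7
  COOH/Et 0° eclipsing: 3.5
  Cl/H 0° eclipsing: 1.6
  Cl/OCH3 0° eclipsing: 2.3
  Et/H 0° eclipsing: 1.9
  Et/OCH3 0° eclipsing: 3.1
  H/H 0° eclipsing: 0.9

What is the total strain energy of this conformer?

This conformer (eclipsed): CH2Cl(0°)/COOH(0°) eclipsed 3.1; Et(120°)/H(120°) eclipsed 1.9; Cl(240°)/OCH3(240°) eclipsed 2.3 → 7.3 kcal/mol.

7.3 kcal/mol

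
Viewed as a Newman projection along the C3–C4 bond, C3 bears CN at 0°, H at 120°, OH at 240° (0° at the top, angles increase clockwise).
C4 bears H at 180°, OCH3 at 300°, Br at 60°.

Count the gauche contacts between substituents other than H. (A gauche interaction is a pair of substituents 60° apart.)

Non-H gauche pairs: CN(0°)/OCH3(300°); CN(0°)/Br(60°); OH(240°)/OCH3(300°) — 3 interactions.

3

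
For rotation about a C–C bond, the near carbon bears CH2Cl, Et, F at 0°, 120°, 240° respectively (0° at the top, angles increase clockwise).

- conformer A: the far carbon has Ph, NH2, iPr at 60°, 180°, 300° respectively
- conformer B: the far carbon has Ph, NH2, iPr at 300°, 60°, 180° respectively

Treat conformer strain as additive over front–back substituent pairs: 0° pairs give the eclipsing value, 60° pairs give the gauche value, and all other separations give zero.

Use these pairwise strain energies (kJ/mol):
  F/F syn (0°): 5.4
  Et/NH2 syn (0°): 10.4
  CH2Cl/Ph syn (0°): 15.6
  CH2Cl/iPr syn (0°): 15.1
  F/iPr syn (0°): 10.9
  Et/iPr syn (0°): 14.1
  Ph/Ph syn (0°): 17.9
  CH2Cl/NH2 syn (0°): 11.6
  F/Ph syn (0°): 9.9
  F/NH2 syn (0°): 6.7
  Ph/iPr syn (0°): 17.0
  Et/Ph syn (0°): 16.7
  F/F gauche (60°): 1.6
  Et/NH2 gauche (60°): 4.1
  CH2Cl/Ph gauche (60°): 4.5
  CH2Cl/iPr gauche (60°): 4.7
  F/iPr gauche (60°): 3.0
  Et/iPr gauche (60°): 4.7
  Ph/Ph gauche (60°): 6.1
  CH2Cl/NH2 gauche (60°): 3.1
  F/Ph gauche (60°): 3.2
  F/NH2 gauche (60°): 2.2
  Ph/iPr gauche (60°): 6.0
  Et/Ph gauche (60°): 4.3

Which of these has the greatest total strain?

A (staggered): CH2Cl(0°)/Ph(60°) gauche 4.5; CH2Cl(0°)/iPr(300°) gauche 4.7; Et(120°)/Ph(60°) gauche 4.3; Et(120°)/NH2(180°) gauche 4.1; F(240°)/NH2(180°) gauche 2.2; F(240°)/iPr(300°) gauche 3.0 → 22.8 kJ/mol.
B (staggered): CH2Cl(0°)/Ph(300°) gauche 4.5; CH2Cl(0°)/NH2(60°) gauche 3.1; Et(120°)/NH2(60°) gauche 4.1; Et(120°)/iPr(180°) gauche 4.7; F(240°)/Ph(300°) gauche 3.2; F(240°)/iPr(180°) gauche 3.0 → 22.6 kJ/mol.
A has the highest total (22.8 kJ/mol).

A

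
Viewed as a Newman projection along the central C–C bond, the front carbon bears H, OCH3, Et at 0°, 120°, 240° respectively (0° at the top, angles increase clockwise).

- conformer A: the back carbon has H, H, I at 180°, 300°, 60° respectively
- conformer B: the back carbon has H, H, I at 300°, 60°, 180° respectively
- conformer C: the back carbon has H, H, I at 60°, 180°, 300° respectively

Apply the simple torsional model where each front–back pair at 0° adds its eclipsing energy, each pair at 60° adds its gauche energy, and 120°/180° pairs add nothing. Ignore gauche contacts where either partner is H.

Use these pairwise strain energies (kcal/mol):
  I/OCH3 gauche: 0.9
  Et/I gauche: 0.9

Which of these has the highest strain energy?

A (staggered): OCH3–I gauche; 0.9 = 0.9 kcal/mol.
B (staggered): OCH3–I gauche, Et–I gauche; 0.9 + 0.9 = 1.8 kcal/mol.
C (staggered): Et–I gauche; 0.9 = 0.9 kcal/mol.
B has the highest total (1.8 kcal/mol).

B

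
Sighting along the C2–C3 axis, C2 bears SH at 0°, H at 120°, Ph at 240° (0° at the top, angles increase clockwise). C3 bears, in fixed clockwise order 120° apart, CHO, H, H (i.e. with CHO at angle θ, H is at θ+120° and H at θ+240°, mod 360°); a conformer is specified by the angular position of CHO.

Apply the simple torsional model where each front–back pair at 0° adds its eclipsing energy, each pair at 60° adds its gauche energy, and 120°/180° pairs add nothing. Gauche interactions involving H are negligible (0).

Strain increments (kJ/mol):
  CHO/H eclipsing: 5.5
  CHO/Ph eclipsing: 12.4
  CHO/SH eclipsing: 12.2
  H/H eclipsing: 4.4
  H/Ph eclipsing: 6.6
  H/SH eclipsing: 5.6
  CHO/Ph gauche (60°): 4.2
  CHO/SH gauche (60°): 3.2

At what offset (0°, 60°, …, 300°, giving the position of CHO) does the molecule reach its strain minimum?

60°

CHO at 0° (eclipsed): SH(0°)/CHO(0°) eclipsed 12.2; H(120°)/H(120°) eclipsed 4.4; Ph(240°)/H(240°) eclipsed 6.6 → 23.2 kJ/mol.
CHO at 60° (staggered): SH(0°)/CHO(60°) gauche 3.2 → 3.2 kJ/mol.
CHO at 120° (eclipsed): SH(0°)/H(0°) eclipsed 5.6; H(120°)/CHO(120°) eclipsed 5.5; Ph(240°)/H(240°) eclipsed 6.6 → 17.7 kJ/mol.
CHO at 180° (staggered): Ph(240°)/CHO(180°) gauche 4.2 → 4.2 kJ/mol.
CHO at 240° (eclipsed): SH(0°)/H(0°) eclipsed 5.6; H(120°)/H(120°) eclipsed 4.4; Ph(240°)/CHO(240°) eclipsed 12.4 → 22.4 kJ/mol.
CHO at 300° (staggered): SH(0°)/CHO(300°) gauche 3.2; Ph(240°)/CHO(300°) gauche 4.2 → 7.4 kJ/mol.
The minimum (3.2 kJ/mol) occurs with CHO at 60°.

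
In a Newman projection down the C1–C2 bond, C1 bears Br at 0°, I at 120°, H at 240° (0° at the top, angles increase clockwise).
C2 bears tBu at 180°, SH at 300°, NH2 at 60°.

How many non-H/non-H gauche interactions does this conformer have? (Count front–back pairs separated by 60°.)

Non-H gauche pairs: Br(0°)/SH(300°); Br(0°)/NH2(60°); I(120°)/tBu(180°); I(120°)/NH2(60°) — 4 interactions.

4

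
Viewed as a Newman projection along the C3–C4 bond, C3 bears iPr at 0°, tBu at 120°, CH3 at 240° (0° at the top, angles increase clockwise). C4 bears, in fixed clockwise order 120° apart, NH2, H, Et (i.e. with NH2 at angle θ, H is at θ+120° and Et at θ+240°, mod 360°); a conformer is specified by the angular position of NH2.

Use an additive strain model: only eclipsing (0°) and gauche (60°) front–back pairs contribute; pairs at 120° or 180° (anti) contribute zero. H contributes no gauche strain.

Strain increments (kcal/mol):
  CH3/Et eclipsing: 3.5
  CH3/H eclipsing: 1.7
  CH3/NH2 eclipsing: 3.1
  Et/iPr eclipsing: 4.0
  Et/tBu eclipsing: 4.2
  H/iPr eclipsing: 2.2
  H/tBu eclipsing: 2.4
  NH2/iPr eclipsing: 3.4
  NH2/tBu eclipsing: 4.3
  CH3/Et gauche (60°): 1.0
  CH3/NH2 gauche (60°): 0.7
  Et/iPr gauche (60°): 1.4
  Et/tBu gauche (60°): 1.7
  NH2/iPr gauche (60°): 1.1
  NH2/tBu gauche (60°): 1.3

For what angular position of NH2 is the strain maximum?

NH2 at 0° is eclipsed. iPr at 0° is eclipsed with NH2 at 0° (3.4); tBu at 120° is eclipsed with H at 120° (2.4); CH3 at 240° is eclipsed with Et at 240° (3.5). Total 9.3 kcal/mol.
NH2 at 60° is staggered. iPr at 0° is gauche with NH2 at 60° (1.1); iPr at 0° is gauche with Et at 300° (1.4); tBu at 120° is gauche with NH2 at 60° (1.3); CH3 at 240° is gauche with Et at 300° (1.0). Total 4.8 kcal/mol.
NH2 at 120° is eclipsed. iPr at 0° is eclipsed with Et at 0° (4.0); tBu at 120° is eclipsed with NH2 at 120° (4.3); CH3 at 240° is eclipsed with H at 240° (1.7). Total 10.0 kcal/mol.
NH2 at 180° is staggered. iPr at 0° is gauche with Et at 60° (1.4); tBu at 120° is gauche with NH2 at 180° (1.3); tBu at 120° is gauche with Et at 60° (1.7); CH3 at 240° is gauche with NH2 at 180° (0.7). Total 5.1 kcal/mol.
NH2 at 240° is eclipsed. iPr at 0° is eclipsed with H at 0° (2.2); tBu at 120° is eclipsed with Et at 120° (4.2); CH3 at 240° is eclipsed with NH2 at 240° (3.1). Total 9.5 kcal/mol.
NH2 at 300° is staggered. iPr at 0° is gauche with NH2 at 300° (1.1); tBu at 120° is gauche with Et at 180° (1.7); CH3 at 240° is gauche with NH2 at 300° (0.7); CH3 at 240° is gauche with Et at 180° (1.0). Total 4.5 kcal/mol.
The maximum (10.0 kcal/mol) occurs with NH2 at 120°.

120°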